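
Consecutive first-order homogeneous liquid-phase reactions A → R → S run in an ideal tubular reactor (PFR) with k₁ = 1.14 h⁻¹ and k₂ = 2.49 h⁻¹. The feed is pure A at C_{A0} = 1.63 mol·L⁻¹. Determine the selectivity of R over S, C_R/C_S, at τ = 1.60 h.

The intermediate concentration in a first-order A→B→C sequence is C_R = k₁C_{A0}(e^(−k₁τ) − e^(−k₂τ))/(k₂−k₁).
e^(−k₁τ) = e^(−1.14×1.60) = e^(−1.824) = 0.1614; e^(−k₂τ) = e^(−3.984) = 0.01861.
C_R = 1.14×1.63/(2.49−1.14) × (0.1614−0.01861) = 1.376×0.1428 = 0.1965 mol·L⁻¹.
C_A = C_{A0}e^(−k₁τ) = 0.2630 mol·L⁻¹, so C_S = C_{A0}−C_A−C_R = 1.170 mol·L⁻¹; C_R/C_S = 0.168.

0.168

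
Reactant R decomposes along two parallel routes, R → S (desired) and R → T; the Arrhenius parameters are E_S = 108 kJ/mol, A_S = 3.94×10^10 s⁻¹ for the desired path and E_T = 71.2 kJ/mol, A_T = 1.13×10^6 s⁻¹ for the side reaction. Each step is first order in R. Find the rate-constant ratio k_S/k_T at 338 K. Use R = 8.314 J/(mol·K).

0.0716

k_S/k_T = (A_S/A_T)·exp[−(E_S−E_T)/(RT)] = (A_S/A_T)·exp[(E_T−E_S)/(RT)].
(E_T−E_S)/(RT) = (71.2−108)×10³/(8.314×338) = -36800/2810 = -13.10.
k_S/k_T = (3.94×10^10/1.13×10^6)·exp(-13.10) = 34867 × 2.055×10^-6 = 0.0716.
Since E_S > E_T, raising the temperature improves selectivity toward S.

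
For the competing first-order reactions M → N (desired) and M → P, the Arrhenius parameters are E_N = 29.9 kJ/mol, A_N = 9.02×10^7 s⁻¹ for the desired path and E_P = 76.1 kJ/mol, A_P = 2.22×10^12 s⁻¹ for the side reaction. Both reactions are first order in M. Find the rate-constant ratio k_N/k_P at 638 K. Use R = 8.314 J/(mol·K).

Since both paths have the same order in M, the concentration cancels and S_{N/P} = k_N/k_P = (A_N/A_P)·exp[(E_P−E_N)/(RT)].
(E_P−E_N)/(RT) = (76.1−29.9)×10³/(8.314×638) = 46200/5304 = 8.710.
k_N/k_P = (9.02×10^7/2.22×10^12)·exp(8.710) = 4.063×10^-5 × 6062 = 0.246.
Since E_N < E_P, lowering the temperature improves selectivity toward N.

0.246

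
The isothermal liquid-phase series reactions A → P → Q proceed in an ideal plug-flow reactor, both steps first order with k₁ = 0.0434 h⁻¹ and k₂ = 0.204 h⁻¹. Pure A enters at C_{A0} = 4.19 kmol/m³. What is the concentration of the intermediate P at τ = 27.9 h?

Solving the coupled first-order balances gives C_P(τ) = [k₁/(k₂−k₁)]·C_{A0}·(e^(−k₁τ) − e^(−k₂τ)).
e^(−k₁τ) = e^(−0.0434×27.9) = e^(−1.211) = 0.2979; e^(−k₂τ) = e^(−5.692) = 0.003374.
C_P = 0.0434×4.19/(0.204−0.0434) × (0.2979−0.003374) = 1.132×0.2946 = 0.3335 kmol/m³.

0.334 kmol/m³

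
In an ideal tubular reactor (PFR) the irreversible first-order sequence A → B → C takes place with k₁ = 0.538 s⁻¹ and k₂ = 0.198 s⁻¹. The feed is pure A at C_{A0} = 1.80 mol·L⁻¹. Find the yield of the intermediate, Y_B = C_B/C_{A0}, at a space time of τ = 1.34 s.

0.444

The intermediate concentration in a first-order A→B→C sequence is C_B = k₁C_{A0}(e^(−k₁τ) − e^(−k₂τ))/(k₂−k₁).
e^(−k₁τ) = e^(−0.538×1.34) = e^(−0.7209) = 0.4863; e^(−k₂τ) = e^(−0.2653) = 0.7670.
C_B = 0.538×1.80/(0.198−0.538) × (0.4863−0.7670) = (-2.848)×(-0.2807) = 0.7994 mol·L⁻¹.
Y_B = C_B/C_{A0} = 0.7994/1.80 = 0.444.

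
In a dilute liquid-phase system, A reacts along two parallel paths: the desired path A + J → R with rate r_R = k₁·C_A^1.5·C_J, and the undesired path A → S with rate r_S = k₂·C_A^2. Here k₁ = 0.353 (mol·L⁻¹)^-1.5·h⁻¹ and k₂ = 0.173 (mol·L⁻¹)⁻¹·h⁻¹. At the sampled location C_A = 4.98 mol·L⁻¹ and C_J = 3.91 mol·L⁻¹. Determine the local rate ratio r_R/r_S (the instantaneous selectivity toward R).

S_{R/S} = r_R/r_S = (k₁·C_A^1.5·C_J)/(k₂·C_A^2) = (k₁/k₂)·C_A^-0.5·C_J.
= (0.353×4.980^1.5×3.910) / (0.173×4.980^2) = 15.34/4.290 = 3.58.

3.58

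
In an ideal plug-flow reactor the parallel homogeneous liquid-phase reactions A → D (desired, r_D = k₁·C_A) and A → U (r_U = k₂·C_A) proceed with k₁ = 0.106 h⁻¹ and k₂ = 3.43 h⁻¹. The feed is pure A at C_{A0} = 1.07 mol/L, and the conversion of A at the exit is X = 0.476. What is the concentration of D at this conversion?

0.0153 mol/L

C_A = C_{A0}(1−X) = 0.5607 mol/L.
Both paths are first order in A, so the instantaneous fraction to D is constant: dC_D/d(−C_A) = k₁/(k₁+k₂) = 0.02998.
C_D = 0.02998·(C_{A0}−C_A) = 0.02998×0.5093 = 0.0153 mol/L.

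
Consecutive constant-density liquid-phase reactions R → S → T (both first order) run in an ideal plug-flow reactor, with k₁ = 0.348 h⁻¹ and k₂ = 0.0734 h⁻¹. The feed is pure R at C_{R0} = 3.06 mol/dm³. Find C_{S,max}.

At the optimum, C_{S,max}/C_{R0} = (k₁/k₂)^[k₂/(k₂−k₁)].
= (0.348/0.0734)^(0.0734/(0.0734−0.348)) = (4.741)^(-0.2673) = 0.6597.
C_{S,max} = 0.6597×3.06 = 2.02 mol/dm³.

2.02 mol/dm³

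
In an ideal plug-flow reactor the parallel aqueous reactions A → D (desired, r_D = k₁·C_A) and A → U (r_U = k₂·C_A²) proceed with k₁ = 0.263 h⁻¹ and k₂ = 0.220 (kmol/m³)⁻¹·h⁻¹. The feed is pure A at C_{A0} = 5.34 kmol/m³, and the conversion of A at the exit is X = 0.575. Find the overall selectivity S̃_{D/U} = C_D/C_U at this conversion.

C_A = C_{A0}(1−X) = 2.270 kmol/m³.
Along a PFR/batch, dC_D/dC_A = −r_D/(r_D+r_U) = −k₁/(k₁+k₂·C_A).
Integrating from C_{A0} to C_A: C_D = (0.263/0.220)·ln[(0.263+0.220·5.34)/(0.263+0.220·2.27)] = 1.195·ln(1.438/0.7623) = 0.7586 kmol/m³.
C_U = (C_{A0}−C_A)−C_D = 2.312 kmol/m³; S̃_{D/U} = 0.7586/2.312 = 0.328.

0.328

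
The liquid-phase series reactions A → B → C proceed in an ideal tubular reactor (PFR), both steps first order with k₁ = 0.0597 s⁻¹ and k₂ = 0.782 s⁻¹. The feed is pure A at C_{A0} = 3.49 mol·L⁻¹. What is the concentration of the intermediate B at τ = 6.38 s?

For first-order series with pure A initially, C_B(τ) = k₁C_{A0}/(k₂−k₁)·(e^(−k₁τ) − e^(−k₂τ)).
e^(−k₁τ) = e^(−0.0597×6.38) = e^(−0.3809) = 0.6833; e^(−k₂τ) = e^(−4.989) = 0.006811.
C_B = 0.0597×3.49/(0.782−0.0597) × (0.6833−0.006811) = 0.2885×0.6764 = 0.1951 mol·L⁻¹.

0.195 mol·L⁻¹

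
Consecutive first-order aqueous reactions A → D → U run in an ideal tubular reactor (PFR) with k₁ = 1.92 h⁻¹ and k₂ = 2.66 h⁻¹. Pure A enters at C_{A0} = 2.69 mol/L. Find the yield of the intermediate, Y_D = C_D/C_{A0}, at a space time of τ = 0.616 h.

For first-order series with pure A initially, C_D(τ) = k₁C_{A0}/(k₂−k₁)·(e^(−k₁τ) − e^(−k₂τ)).
e^(−k₁τ) = e^(−1.92×0.616) = e^(−1.183) = 0.3064; e^(−k₂τ) = e^(−1.639) = 0.1943.
C_D = 1.92×2.69/(2.66−1.92) × (0.3064−0.1943) = 6.979×0.1122 = 0.7830 mol/L.
Y_D = C_D/C_{A0} = 0.7830/2.69 = 0.291.

0.291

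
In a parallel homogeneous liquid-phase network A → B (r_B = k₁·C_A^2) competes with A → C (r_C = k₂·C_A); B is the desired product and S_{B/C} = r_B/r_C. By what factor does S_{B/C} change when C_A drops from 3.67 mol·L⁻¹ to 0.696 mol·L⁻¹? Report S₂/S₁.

S_{B/C} = (k₁/k₂)·C_A, so S₂/S₁ = (C_{A,2}/C_{A,1}).
= 0.696/3.67 = 0.190.
Selectivity toward B falls as C_A falls — high-concentration operation is favoured.

0.190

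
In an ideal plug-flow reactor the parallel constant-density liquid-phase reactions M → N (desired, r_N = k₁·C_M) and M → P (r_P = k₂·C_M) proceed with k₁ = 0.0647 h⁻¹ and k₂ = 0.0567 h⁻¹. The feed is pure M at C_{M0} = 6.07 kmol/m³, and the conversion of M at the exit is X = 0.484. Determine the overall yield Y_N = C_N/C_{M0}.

C_M = C_{M0}(1−X) = 3.132 kmol/m³.
Both paths are first order in M, so the instantaneous fraction to N is constant: dC_N/d(−C_M) = k₁/(k₁+k₂) = 0.5329.
C_N = 0.5329·(C_{M0}−C_M) = 0.5329×2.938 = 1.57 kmol/m³.
Y_N = C_N/C_{M0} = 1.566/6.07 = 0.258.

0.258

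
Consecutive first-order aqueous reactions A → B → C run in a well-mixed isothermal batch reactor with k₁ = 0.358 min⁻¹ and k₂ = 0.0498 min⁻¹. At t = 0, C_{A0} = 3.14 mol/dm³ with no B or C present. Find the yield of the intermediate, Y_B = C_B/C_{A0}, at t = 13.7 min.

0.579

Solving the coupled first-order balances gives C_B(t) = [k₁/(k₂−k₁)]·C_{A0}·(e^(−k₁t) − e^(−k₂t)).
e^(−k₁t) = e^(−0.358×13.7) = e^(−4.905) = 0.007412; e^(−k₂t) = e^(−0.6823) = 0.5055.
C_B = 0.358×3.14/(0.0498−0.358) × (0.007412−0.5055) = (-3.647)×(-0.4981) = 1.817 mol/dm³.
Y_B = C_B/C_{A0} = 1.817/3.14 = 0.579.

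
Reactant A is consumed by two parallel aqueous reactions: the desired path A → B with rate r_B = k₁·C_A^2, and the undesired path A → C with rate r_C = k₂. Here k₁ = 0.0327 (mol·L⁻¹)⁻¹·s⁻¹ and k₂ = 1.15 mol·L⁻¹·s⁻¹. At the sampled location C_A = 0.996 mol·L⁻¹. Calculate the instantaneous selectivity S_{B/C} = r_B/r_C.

0.0282

S_{B/C} = r_B/r_C = (k₁·C_A^2)/(k₂) = (k₁/k₂)·C_A^2.
= (0.0327×0.9960^2) / (1.15) = 0.03244/1.150 = 0.0282.
Since the desired path is higher order in A, keeping C_A high (PFR or concentrated feed) favours B.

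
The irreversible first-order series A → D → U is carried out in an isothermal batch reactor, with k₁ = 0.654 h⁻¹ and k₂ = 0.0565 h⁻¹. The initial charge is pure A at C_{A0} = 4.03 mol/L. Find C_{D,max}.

At the optimum, C_{D,max}/C_{A0} = (k₁/k₂)^[k₂/(k₂−k₁)].
= (0.654/0.0565)^(0.0565/(0.0565−0.654)) = (11.58)^(-0.09456) = 0.7933.
C_{D,max} = 0.7933×4.03 = 3.20 mol/L.

3.20 mol/L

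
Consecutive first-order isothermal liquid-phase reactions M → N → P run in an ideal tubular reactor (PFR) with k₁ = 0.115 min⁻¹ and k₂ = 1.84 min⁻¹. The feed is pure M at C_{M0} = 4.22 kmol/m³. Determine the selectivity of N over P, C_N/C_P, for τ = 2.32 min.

For first-order series with pure M initially, C_N(τ) = k₁C_{M0}/(k₂−k₁)·(e^(−k₁τ) − e^(−k₂τ)).
e^(−k₁τ) = e^(−0.115×2.32) = e^(−0.2668) = 0.7658; e^(−k₂τ) = e^(−4.269) = 0.01400.
C_N = 0.115×4.22/(1.84−0.115) × (0.7658−0.01400) = 0.2813×0.7518 = 0.2115 kmol/m³.
C_M = C_{M0}e^(−k₁τ) = 3.232 kmol/m³, so C_P = C_{M0}−C_M−C_N = 0.7767 kmol/m³; C_N/C_P = 0.272.

0.272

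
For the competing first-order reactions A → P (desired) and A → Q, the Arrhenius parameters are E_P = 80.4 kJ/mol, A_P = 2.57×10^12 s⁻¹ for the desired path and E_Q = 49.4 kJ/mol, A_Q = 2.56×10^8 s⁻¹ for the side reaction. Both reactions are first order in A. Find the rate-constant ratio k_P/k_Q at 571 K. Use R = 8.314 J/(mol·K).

14.6

Since both paths have the same order in A, the concentration cancels and S_{P/Q} = k_P/k_Q = (A_P/A_Q)·exp[(E_Q−E_P)/(RT)].
(E_Q−E_P)/(RT) = (49.4−80.4)×10³/(8.314×571) = -31000/4747 = -6.530.
k_P/k_Q = (2.57×10^12/2.56×10^8)·exp(-6.530) = 10039 × 0.001459 = 14.6.
Since E_P > E_Q, raising the temperature improves selectivity toward P.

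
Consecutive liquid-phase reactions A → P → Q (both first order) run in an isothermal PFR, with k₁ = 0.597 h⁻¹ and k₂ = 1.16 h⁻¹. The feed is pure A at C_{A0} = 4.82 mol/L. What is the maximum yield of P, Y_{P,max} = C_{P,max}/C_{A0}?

At the optimum, C_{P,max}/C_{A0} = (k₁/k₂)^[k₂/(k₂−k₁)].
= (0.597/1.16)^(1.16/(1.16−0.597)) = (0.5147)^(2.060) = 0.2545.

0.254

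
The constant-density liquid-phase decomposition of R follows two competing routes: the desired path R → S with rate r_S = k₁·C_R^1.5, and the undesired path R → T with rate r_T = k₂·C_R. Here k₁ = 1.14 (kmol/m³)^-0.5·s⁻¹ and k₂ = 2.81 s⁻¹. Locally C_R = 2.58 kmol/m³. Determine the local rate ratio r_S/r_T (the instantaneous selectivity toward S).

0.652

S_{S/T} = r_S/r_T = (k₁·C_R^1.5)/(k₂·C_R) = (k₁/k₂)·C_R^0.5.
= (1.14×2.580^1.5) / (2.81×2.580) = 4.724/7.250 = 0.652.
Since the desired path is higher order in R, keeping C_R high (PFR or concentrated feed) favours S.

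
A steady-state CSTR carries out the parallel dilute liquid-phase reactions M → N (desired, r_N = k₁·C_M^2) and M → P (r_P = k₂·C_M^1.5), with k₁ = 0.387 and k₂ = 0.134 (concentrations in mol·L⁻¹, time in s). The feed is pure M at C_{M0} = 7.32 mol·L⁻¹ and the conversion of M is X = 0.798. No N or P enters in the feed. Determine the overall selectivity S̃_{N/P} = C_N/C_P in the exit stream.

Exit C_M = C_{M0}(1−X) = 7.32×0.202 = 1.479 mol·L⁻¹.
Rates in a CSTR are evaluated at the outlet concentration: r_N = 0.387×1.479^2 = 0.8461, r_P = 0.134×1.479^1.5 = 0.2409.
Overall selectivity = C_N/C_P = r_Nτ/(r_Pτ) = r_N/r_P = 3.51.

3.51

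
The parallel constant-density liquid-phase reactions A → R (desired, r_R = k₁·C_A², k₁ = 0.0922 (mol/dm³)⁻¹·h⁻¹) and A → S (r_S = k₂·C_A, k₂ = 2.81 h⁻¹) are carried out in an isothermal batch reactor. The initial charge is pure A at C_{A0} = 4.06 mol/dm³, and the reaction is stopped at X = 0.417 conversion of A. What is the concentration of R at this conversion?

C_A = C_{A0}(1−X) = 2.367 mol/dm³.
Along a PFR/batch, dC_S/dC_A = −r_S/(r_R+r_S) = −k₂/(k₂+k₁·C_A).
Integrating from C_{A0} to C_A: C_S = (2.81/0.0922)·ln[(2.81+0.0922·4.06)/(2.81+0.0922·2.37)] = 30.48·ln(3.184/3.028) = 1.532 mol/dm³.
Then C_R = (C_{A0}−C_A) − C_S = 1.693 − 1.532 = 0.1612 mol/dm³.

0.161 mol/dm³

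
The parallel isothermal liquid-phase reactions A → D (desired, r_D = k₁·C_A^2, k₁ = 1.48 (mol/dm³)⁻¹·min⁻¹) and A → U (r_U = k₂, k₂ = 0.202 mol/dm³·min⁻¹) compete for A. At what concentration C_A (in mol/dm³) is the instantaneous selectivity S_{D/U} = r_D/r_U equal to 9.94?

1.16 mol/dm³

S_{D/U} = (k₁/k₂)·C_A^2 ⇒ C_A = (S·k₂/k₁)^(0.5).
= (9.94×0.202/1.48)^(0.5) = (1.357)^(0.5) = 1.16 mol/dm³.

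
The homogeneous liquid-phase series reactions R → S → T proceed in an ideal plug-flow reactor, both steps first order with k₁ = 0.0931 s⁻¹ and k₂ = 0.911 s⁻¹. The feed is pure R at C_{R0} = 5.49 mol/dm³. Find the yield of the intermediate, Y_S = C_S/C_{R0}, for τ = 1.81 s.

0.0743

For first-order series with pure R initially, C_S(τ) = k₁C_{R0}/(k₂−k₁)·(e^(−k₁τ) − e^(−k₂τ)).
e^(−k₁τ) = e^(−0.0931×1.81) = e^(−0.1685) = 0.8449; e^(−k₂τ) = e^(−1.649) = 0.1923.
C_S = 0.0931×5.49/(0.911−0.0931) × (0.8449−0.1923) = 0.6249×0.6527 = 0.4079 mol/dm³.
Y_S = C_S/C_{R0} = 0.4079/5.49 = 0.0743.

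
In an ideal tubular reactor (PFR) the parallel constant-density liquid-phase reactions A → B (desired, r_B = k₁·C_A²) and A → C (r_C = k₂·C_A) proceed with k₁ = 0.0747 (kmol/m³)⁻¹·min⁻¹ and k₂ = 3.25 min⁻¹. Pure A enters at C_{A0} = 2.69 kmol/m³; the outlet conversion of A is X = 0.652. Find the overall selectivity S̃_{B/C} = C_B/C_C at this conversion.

0.0415

C_A = C_{A0}(1−X) = 0.9361 kmol/m³.
Along a PFR/batch, dC_C/dC_A = −r_C/(r_B+r_C) = −k₂/(k₂+k₁·C_A).
Integrating from C_{A0} to C_A: C_C = (3.25/0.0747)·ln[(3.25+0.0747·2.69)/(3.25+0.0747·0.936)] = 43.51·ln(3.451/3.320) = 1.684 kmol/m³.
Then C_B = (C_{A0}−C_A) − C_C = 1.754 − 1.684 = 0.06995 kmol/m³.
S̃_{B/C} = C_B/C_C = 0.06995/1.684 = 0.0415.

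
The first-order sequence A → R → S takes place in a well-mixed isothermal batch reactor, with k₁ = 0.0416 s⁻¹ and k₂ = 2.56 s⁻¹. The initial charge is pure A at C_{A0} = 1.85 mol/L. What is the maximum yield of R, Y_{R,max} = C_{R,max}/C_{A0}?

Evaluating C_R at t_opt = ln(k₂/k₁)/(k₂−k₁) gives C_{R,max}/C_{A0} = (k₁/k₂)^[k₂/(k₂−k₁)].
= (0.0416/2.56)^(2.56/(2.56−0.0416)) = (0.01625)^(1.017) = 0.01518.

0.0152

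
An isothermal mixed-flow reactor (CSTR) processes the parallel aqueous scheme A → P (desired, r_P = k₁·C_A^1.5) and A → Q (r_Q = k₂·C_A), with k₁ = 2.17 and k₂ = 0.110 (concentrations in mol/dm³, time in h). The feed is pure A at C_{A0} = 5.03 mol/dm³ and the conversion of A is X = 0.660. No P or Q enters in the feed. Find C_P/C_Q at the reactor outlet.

Exit C_A = C_{A0}(1−X) = 5.03×0.340 = 1.710 mol/dm³.
In a CSTR the entire volume is at exit conditions, so r_P = 2.17×1.710^1.5 = 4.853 and r_Q = 0.110×1.710 = 0.1881.
Overall selectivity = C_P/C_Q = r_Pτ/(r_Qτ) = r_P/r_Q = 25.8.

25.8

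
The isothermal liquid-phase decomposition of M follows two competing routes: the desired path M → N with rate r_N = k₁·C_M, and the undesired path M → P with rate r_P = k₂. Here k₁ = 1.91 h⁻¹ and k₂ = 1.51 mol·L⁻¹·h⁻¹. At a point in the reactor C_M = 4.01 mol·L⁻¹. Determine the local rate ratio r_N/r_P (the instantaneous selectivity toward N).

S_{N/P} = r_N/r_P = (k₁·C_M)/(k₂) = (k₁/k₂)·C_M.
= (1.91×4.010) / (1.51) = 7.659/1.510 = 5.07.

5.07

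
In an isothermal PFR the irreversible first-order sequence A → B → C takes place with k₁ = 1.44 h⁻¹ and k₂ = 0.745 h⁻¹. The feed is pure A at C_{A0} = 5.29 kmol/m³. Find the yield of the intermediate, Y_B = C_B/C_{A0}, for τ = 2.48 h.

For first-order series with pure A initially, C_B(τ) = k₁C_{A0}/(k₂−k₁)·(e^(−k₁τ) − e^(−k₂τ)).
e^(−k₁τ) = e^(−1.44×2.48) = e^(−3.571) = 0.02812; e^(−k₂τ) = e^(−1.848) = 0.1576.
C_B = 1.44×5.29/(0.745−1.44) × (0.02812−0.1576) = (-10.96)×(-0.1295) = 1.419 kmol/m³.
Y_B = C_B/C_{A0} = 1.419/5.29 = 0.268.

0.268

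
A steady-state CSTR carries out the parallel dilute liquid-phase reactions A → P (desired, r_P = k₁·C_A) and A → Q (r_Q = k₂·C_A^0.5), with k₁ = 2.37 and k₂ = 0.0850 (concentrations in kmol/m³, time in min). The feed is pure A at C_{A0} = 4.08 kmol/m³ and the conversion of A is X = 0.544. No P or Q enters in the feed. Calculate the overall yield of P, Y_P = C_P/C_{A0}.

0.530

Exit C_A = C_{A0}(1−X) = 4.08×0.456 = 1.860 kmol/m³.
In a CSTR the entire volume is at exit conditions, so r_P = 2.37×1.860 = 4.409 and r_Q = 0.0850×1.860^0.5 = 0.1159.
Fraction of consumed A going to P: r_P/(r_P+r_Q) = 0.9744.
C_P = 0.9744·C_{A0}·X = 0.9744×4.08×0.544 = 2.16 kmol/m³; Y_P = C_P/C_{A0} = 0.530.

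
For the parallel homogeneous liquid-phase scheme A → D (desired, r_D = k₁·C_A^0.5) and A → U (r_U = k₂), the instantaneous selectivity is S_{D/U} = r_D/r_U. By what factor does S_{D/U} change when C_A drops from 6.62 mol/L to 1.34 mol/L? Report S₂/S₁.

0.450

S_{D/U} = (k₁/k₂)·C_A^0.5, so S₂/S₁ = (C_{A,2}/C_{A,1})^0.5.
= (1.34/6.62)^0.5 = (0.2024)^0.5 = 0.450.
Selectivity toward D falls as C_A falls — high-concentration operation is favoured.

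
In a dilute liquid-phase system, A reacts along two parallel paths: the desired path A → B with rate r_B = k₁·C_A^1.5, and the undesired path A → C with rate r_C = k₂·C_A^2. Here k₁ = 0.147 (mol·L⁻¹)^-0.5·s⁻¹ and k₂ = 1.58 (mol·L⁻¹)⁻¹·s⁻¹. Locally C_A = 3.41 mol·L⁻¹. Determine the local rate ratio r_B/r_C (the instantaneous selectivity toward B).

0.0504

S_{B/C} = r_B/r_C = (k₁·C_A^1.5)/(k₂·C_A^2) = (k₁/k₂)·C_A^-0.5.
= (0.147×3.410^1.5) / (1.58×3.410^2) = 0.9257/18.37 = 0.0504.
The undesired path is higher order in A, so low C_A (CSTR or dilute feed) favours B.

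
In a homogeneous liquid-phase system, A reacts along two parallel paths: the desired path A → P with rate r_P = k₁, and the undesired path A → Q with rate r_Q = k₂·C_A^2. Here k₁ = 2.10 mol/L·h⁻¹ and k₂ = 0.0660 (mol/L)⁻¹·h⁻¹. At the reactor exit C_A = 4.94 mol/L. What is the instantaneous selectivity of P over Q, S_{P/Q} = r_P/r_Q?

S_{P/Q} = r_P/r_Q = (k₁)/(k₂·C_A^2) = (k₁/k₂)·C_A^-2.
= (2.10) / (0.0660×4.940^2) = 2.100/1.611 = 1.30.

1.30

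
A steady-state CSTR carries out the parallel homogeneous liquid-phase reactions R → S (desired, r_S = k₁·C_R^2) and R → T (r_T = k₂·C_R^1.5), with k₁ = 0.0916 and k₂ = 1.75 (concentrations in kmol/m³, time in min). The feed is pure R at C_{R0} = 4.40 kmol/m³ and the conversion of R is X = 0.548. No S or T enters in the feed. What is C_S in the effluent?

Exit C_R = C_{R0}(1−X) = 4.40×0.452 = 1.989 kmol/m³.
A CSTR operates uniformly at the exit composition, giving r_S = 0.3623 and r_T = 4.908 (each k·C_R^n at C_R = 1.989).
Fraction of consumed R going to S: r_S/(r_S+r_T) = 0.06874.
C_S = 0.06874·C_{R0}·X = 0.06874×4.40×0.548 = 0.166 kmol/m³.

0.166 kmol/m³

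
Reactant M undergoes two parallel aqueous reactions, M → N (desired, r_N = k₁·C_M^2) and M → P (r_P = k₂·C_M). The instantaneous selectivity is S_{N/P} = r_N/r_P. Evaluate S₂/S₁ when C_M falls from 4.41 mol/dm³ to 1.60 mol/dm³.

S_{N/P} = (k₁/k₂)·C_M, so S₂/S₁ = (C_{M,2}/C_{M,1}).
= 1.60/4.41 = 0.363.
Selectivity toward N falls as C_M falls — high-concentration operation is favoured.

0.363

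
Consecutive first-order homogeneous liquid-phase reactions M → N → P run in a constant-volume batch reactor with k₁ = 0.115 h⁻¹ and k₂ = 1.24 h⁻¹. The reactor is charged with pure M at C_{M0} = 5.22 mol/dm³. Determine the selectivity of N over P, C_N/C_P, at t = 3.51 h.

0.253

The intermediate concentration in a first-order A→B→C sequence is C_N = k₁C_{M0}(e^(−k₁t) − e^(−k₂t))/(k₂−k₁).
e^(−k₁t) = e^(−0.115×3.51) = e^(−0.4037) = 0.6679; e^(−k₂t) = e^(−4.352) = 0.01288.
C_N = 0.115×5.22/(1.24−0.115) × (0.6679−0.01288) = 0.5336×0.6550 = 0.3495 mol/dm³.
C_M = C_{M0}e^(−k₁t) = 3.486 mol/dm³, so C_P = C_{M0}−C_M−C_N = 1.384 mol/dm³; C_N/C_P = 0.253.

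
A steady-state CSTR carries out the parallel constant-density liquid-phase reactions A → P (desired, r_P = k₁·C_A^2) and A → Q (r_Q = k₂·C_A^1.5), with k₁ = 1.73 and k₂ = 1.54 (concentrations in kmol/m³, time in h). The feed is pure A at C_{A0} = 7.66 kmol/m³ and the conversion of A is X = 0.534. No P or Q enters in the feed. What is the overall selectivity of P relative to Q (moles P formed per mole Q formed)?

2.12

Exit C_A = C_{A0}(1−X) = 7.66×0.466 = 3.570 kmol/m³.
Rates in a CSTR are evaluated at the outlet concentration: r_P = 1.73×3.570^2 = 22.04, r_Q = 1.54×3.570^1.5 = 10.39.
Overall selectivity = C_P/C_Q = r_Pτ/(r_Qτ) = r_P/r_Q = 2.12.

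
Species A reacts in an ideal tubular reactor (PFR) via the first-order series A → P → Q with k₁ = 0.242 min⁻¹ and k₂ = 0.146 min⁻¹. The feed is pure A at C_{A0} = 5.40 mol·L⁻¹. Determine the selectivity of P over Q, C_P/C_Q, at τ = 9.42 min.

For first-order series with pure A initially, C_P(τ) = k₁C_{A0}/(k₂−k₁)·(e^(−k₁τ) − e^(−k₂τ)).
e^(−k₁τ) = e^(−0.242×9.42) = e^(−2.280) = 0.1023; e^(−k₂τ) = e^(−1.375) = 0.2528.
C_P = 0.242×5.40/(0.146−0.242) × (0.1023−0.2528) = (-13.61)×(-0.1504) = 2.048 mol·L⁻¹.
C_A = C_{A0}e^(−k₁τ) = 0.5525 mol·L⁻¹, so C_Q = C_{A0}−C_A−C_P = 2.800 mol·L⁻¹; C_P/C_Q = 0.731.

0.731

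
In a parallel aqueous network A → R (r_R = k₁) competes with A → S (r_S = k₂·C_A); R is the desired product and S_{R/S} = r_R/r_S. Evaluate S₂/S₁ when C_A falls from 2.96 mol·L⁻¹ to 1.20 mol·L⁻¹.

2.47

S_{R/S} = (k₁/k₂)·C_A⁻¹, so S₂/S₁ = (C_{A,2}/C_{A,1})⁻¹.
= 2.96/1.20 = 2.47.
Selectivity toward R rises as C_A falls — low-concentration operation is favoured.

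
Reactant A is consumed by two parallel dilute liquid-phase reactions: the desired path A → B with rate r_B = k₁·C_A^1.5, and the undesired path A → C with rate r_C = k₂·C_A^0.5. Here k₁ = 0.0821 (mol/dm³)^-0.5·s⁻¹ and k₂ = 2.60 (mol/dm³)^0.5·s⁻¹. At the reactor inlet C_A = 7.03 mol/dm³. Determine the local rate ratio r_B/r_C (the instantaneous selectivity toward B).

S_{B/C} = r_B/r_C = (k₁·C_A^1.5)/(k₂·C_A^0.5) = (k₁/k₂)·C_A.
= (0.0821×7.030^1.5) / (2.60×7.030^0.5) = 1.530/6.894 = 0.222.

0.222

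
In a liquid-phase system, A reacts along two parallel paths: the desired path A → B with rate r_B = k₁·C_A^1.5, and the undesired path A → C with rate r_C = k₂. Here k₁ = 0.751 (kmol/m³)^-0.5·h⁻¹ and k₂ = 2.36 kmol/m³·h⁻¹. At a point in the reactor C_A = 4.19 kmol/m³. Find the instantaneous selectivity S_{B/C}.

S_{B/C} = r_B/r_C = (k₁·C_A^1.5)/(k₂) = (k₁/k₂)·C_A^1.5.
= (0.751×4.190^1.5) / (2.36) = 6.441/2.360 = 2.73.

2.73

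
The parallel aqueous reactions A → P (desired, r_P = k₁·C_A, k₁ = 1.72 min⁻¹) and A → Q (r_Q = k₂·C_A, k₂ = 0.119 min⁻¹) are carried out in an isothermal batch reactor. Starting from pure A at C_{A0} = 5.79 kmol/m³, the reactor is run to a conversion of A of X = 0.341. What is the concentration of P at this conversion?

C_A = C_{A0}(1−X) = 3.816 kmol/m³.
Both paths are first order in A, so the instantaneous fraction to P is constant: dC_P/d(−C_A) = k₁/(k₁+k₂) = 0.9353.
C_P = 0.9353·(C_{A0}−C_A) = 0.9353×1.974 = 1.85 kmol/m³.

1.85 kmol/m³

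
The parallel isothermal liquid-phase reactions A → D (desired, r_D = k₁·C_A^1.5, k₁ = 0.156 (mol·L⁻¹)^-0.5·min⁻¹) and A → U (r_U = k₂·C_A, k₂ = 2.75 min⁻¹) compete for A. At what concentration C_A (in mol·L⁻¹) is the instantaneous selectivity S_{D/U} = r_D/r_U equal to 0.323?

S_{D/U} = (k₁/k₂)·C_A^0.5 ⇒ C_A = (S·k₂/k₁)^(2).
= (0.323×2.75/0.156)^(2) = (5.694)^(2) = 32.4 mol·L⁻¹.

32.4 mol·L⁻¹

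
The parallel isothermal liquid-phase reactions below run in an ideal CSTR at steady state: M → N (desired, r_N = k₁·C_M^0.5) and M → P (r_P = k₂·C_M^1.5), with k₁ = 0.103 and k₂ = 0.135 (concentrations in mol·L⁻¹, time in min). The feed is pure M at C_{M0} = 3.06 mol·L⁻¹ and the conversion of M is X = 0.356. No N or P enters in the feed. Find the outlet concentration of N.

Exit C_M = C_{M0}(1−X) = 3.06×0.644 = 1.971 mol·L⁻¹.
Rates in a CSTR are evaluated at the outlet concentration: r_N = 0.103×1.971^0.5 = 0.1446, r_P = 0.135×1.971^1.5 = 0.3735.
Fraction of consumed M going to N: r_N/(r_N+r_P) = 0.2791.
C_N = 0.2791·C_{M0}·X = 0.2791×3.06×0.356 = 0.304 mol·L⁻¹.

0.304 mol·L⁻¹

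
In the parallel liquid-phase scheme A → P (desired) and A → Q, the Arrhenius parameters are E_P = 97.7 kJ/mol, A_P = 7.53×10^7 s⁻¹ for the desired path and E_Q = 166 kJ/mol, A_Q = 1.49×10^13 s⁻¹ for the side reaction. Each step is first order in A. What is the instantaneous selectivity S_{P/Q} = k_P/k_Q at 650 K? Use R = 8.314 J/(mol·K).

1.56

With equal orders, S_{P/Q} = k_P/k_Q = (A_P/A_Q)·exp[(E_Q−E_P)/(RT)].
(E_Q−E_P)/(RT) = (166−97.7)×10³/(8.314×650) = 68300/5404 = 12.64.
k_P/k_Q = (7.53×10^7/1.49×10^13)·exp(12.64) = 5.054×10^-6 × 3.082×10^5 = 1.56.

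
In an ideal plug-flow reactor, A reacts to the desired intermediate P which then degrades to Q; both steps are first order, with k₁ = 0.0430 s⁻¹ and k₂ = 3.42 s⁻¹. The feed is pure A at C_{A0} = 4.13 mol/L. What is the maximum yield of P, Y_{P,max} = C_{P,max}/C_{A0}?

0.0119

At the optimum, C_{P,max}/C_{A0} = (k₁/k₂)^[k₂/(k₂−k₁)].
= (0.0430/3.42)^(3.42/(3.42−0.0430)) = (0.01257)^(1.013) = 0.01189.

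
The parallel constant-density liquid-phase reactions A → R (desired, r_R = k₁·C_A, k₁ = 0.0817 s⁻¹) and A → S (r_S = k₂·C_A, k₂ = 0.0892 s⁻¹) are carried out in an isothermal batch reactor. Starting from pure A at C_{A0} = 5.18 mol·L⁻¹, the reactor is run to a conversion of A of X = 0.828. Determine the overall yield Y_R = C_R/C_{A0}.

C_A = C_{A0}(1−X) = 0.8910 mol·L⁻¹.
Both paths are first order in A, so the instantaneous fraction to R is constant: dC_R/d(−C_A) = k₁/(k₁+k₂) = 0.4781.
C_R = 0.4781·(C_{A0}−C_A) = 0.4781×4.289 = 2.05 mol·L⁻¹.
Y_R = C_R/C_{A0} = 2.050/5.18 = 0.396.

0.396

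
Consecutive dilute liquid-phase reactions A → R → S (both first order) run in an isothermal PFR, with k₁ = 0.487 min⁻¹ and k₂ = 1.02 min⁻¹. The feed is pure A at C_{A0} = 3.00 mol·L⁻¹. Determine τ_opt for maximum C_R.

For first-order series the maximum of C_R occurs at τ_opt = ln(k₂/k₁)/(k₂−k₁).
= ln(1.02/0.487)/(1.02−0.487) = ln(2.094)/0.5330 = 0.7393/0.5330 = 1.39 min.

1.39 min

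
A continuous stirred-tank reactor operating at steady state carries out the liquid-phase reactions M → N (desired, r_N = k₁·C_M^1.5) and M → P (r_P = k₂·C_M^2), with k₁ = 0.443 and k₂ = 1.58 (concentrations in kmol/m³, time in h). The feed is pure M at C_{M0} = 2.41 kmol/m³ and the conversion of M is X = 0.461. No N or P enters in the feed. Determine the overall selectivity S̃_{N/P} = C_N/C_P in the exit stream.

Exit C_M = C_{M0}(1−X) = 2.41×0.539 = 1.299 kmol/m³.
Rates in a CSTR are evaluated at the outlet concentration: r_N = 0.443×1.299^1.5 = 0.6559, r_P = 1.58×1.299^2 = 2.666.
Overall selectivity = C_N/C_P = r_Nτ/(r_Pτ) = r_N/r_P = 0.246.

0.246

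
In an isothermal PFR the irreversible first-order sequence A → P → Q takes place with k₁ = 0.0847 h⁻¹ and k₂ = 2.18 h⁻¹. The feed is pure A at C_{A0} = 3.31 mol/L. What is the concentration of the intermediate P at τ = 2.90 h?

For first-order series with pure A initially, C_P(τ) = k₁C_{A0}/(k₂−k₁)·(e^(−k₁τ) − e^(−k₂τ)).
e^(−k₁τ) = e^(−0.0847×2.90) = e^(−0.2456) = 0.7822; e^(−k₂τ) = e^(−6.322) = 0.001796.
C_P = 0.0847×3.31/(2.18−0.0847) × (0.7822−0.001796) = 0.1338×0.7804 = 0.1044 mol/L.

0.104 mol/L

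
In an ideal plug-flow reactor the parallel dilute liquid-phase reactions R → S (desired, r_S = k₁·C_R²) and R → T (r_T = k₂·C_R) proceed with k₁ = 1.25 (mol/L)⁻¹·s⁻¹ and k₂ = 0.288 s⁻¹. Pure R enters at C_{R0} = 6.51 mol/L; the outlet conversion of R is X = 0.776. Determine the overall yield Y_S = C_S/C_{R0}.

C_R = C_{R0}(1−X) = 1.458 mol/L.
Along a PFR/batch, dC_T/dC_R = −r_T/(r_S+r_T) = −k₂/(k₂+k₁·C_R).
Integrating from C_{R0} to C_R: C_T = (0.288/1.25)·ln[(0.288+1.25·6.51)/(0.288+1.25·1.46)] = 0.2304·ln(8.425/2.111) = 0.3189 mol/L.
Then C_S = (C_{R0}−C_R) − C_T = 5.052 − 0.3189 = 4.733 mol/L.
Y_S = C_S/C_{R0} = 4.733/6.51 = 0.727.

0.727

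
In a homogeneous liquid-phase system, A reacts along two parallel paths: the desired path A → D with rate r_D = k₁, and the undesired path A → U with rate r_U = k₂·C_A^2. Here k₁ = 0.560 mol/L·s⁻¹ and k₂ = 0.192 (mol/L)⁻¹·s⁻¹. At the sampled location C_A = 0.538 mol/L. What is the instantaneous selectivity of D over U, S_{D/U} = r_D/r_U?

S_{D/U} = r_D/r_U = (k₁)/(k₂·C_A^2) = (k₁/k₂)·C_A^-2.
= (0.560) / (0.192×0.5380^2) = 0.5600/0.05557 = 10.1.
The undesired path is higher order in A, so low C_A (CSTR or dilute feed) favours D.

10.1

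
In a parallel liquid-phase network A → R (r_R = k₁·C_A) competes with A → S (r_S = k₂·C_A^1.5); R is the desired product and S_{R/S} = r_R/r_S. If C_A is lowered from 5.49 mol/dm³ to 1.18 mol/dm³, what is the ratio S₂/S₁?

S_{R/S} = (k₁/k₂)·C_A^-0.5, so S₂/S₁ = (C_{A,2}/C_{A,1})^-0.5.
= (1.18/5.49)^(-0.5) = (0.2149)^(-0.5) = 2.16.

2.16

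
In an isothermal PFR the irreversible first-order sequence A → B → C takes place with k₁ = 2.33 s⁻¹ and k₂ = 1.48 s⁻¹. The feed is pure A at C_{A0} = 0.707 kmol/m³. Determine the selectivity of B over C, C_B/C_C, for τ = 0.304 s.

For first-order series with pure A initially, C_B(τ) = k₁C_{A0}/(k₂−k₁)·(e^(−k₁τ) − e^(−k₂τ)).
e^(−k₁τ) = e^(−2.33×0.304) = e^(−0.7083) = 0.4925; e^(−k₂τ) = e^(−0.4499) = 0.6377.
C_B = 2.33×0.707/(1.48−2.33) × (0.4925−0.6377) = (-1.938)×(-0.1452) = 0.2814 kmol/m³.
C_A = C_{A0}e^(−k₁τ) = 0.3482 kmol/m³, so C_C = C_{A0}−C_A−C_B = 0.07741 kmol/m³; C_B/C_C = 3.64.

3.64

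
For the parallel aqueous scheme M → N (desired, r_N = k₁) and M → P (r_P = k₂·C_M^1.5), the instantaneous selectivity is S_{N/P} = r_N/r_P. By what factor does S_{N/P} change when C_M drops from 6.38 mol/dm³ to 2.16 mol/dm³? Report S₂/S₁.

S_{N/P} = (k₁/k₂)·C_M^-1.5, so S₂/S₁ = (C_{M,2}/C_{M,1})^-1.5.
= (2.16/6.38)^(-1.5) = (0.3386)^(-1.5) = 5.08.

5.08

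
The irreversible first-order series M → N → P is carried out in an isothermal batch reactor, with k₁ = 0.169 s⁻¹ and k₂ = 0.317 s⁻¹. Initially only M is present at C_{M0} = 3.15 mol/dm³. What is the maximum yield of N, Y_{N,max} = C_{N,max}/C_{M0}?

0.260

Evaluating C_N at t_opt = ln(k₂/k₁)/(k₂−k₁) gives C_{N,max}/C_{M0} = (k₁/k₂)^[k₂/(k₂−k₁)].
= (0.169/0.317)^(0.317/(0.317−0.169)) = (0.5331)^(2.142) = 0.2600.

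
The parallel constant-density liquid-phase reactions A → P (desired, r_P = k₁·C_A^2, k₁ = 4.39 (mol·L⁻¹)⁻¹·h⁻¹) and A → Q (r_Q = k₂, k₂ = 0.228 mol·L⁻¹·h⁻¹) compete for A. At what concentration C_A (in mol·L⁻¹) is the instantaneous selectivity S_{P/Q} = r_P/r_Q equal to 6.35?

S_{P/Q} = (k₁/k₂)·C_A^2 ⇒ C_A = (S·k₂/k₁)^(0.5).
= (6.35×0.228/4.39)^(0.5) = (0.3298)^(0.5) = 0.574 mol·L⁻¹.

0.574 mol·L⁻¹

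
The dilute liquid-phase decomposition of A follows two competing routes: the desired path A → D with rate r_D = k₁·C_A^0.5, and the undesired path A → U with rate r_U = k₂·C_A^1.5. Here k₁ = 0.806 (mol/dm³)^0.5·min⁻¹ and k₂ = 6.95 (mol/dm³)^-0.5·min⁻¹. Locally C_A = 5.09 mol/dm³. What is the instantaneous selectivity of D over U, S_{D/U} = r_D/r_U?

0.0228

S_{D/U} = r_D/r_U = (k₁·C_A^0.5)/(k₂·C_A^1.5) = (k₁/k₂)·C_A⁻¹.
= (0.806×5.090^0.5) / (6.95×5.090^1.5) = 1.818/79.81 = 0.0228.
The undesired path is higher order in A, so low C_A (CSTR or dilute feed) favours D.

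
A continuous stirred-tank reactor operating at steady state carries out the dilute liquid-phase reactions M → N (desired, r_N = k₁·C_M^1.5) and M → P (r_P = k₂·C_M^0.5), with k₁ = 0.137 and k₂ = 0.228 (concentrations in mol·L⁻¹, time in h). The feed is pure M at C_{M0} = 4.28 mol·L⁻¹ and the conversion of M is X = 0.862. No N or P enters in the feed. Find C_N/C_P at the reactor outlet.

0.355

Exit C_M = C_{M0}(1−X) = 4.28×0.138 = 0.5906 mol·L⁻¹.
Rates in a CSTR are evaluated at the outlet concentration: r_N = 0.137×0.5906^1.5 = 0.06219, r_P = 0.228×0.5906^0.5 = 0.1752.
Overall selectivity = C_N/C_P = r_Nτ/(r_Pτ) = r_N/r_P = 0.355.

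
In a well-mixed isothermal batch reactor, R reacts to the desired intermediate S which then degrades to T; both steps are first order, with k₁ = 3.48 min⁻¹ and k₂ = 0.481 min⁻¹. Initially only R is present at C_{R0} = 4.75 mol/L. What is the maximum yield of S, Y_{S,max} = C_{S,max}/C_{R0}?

0.728

For a first-order series the maximum intermediate yield is C_{S,max}/C_{R0} = (k₁/k₂)^[k₂/(k₂−k₁)].
= (3.48/0.481)^(0.481/(0.481−3.48)) = (7.235)^(-0.1604) = 0.7280.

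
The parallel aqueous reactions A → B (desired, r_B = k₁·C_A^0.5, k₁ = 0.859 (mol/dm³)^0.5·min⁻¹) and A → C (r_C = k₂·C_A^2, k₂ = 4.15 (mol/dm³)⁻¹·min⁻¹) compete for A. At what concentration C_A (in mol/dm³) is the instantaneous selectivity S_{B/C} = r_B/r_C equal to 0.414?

0.630 mol/dm³

S_{B/C} = (k₁/k₂)·C_A^-1.5 ⇒ C_A = (S·k₂/k₁)^(1/(-1.5)).
= (0.414×4.15/0.859)^(-0.6667) = (2.000)^(-0.6667) = 0.630 mol/dm³.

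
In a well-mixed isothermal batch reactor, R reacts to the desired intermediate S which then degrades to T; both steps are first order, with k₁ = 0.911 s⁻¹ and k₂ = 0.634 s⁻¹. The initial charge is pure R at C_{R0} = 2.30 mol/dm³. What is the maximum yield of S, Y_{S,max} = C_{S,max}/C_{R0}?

0.436

For a first-order series the maximum intermediate yield is C_{S,max}/C_{R0} = (k₁/k₂)^[k₂/(k₂−k₁)].
= (0.911/0.634)^(0.634/(0.634−0.911)) = (1.437)^(-2.289) = 0.4362.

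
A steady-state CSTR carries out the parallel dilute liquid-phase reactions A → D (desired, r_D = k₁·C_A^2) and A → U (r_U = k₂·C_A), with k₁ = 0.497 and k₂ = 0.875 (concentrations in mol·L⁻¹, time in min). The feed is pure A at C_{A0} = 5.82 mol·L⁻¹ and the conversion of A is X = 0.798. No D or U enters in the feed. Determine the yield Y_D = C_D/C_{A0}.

Exit C_A = C_{A0}(1−X) = 5.82×0.202 = 1.176 mol·L⁻¹.
A CSTR operates uniformly at the exit composition, giving r_D = 0.6869 and r_U = 1.029 (each k·C_A^n at C_A = 1.176).
Fraction of consumed A going to D: r_D/(r_D+r_U) = 0.4004.
C_D = 0.4004·C_{A0}·X = 0.4004×5.82×0.798 = 1.86 mol·L⁻¹; Y_D = C_D/C_{A0} = 0.320.

0.320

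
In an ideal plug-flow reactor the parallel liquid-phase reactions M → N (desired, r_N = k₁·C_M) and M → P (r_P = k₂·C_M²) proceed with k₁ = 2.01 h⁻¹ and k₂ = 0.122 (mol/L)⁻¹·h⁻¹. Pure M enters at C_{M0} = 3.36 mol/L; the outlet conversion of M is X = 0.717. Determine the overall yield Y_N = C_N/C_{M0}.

C_M = C_{M0}(1−X) = 0.9509 mol/L.
Along a PFR/batch, dC_N/dC_M = −r_N/(r_N+r_P) = −k₁/(k₁+k₂·C_M).
Integrating from C_{M0} to C_M: C_N = (2.01/0.122)·ln[(2.01+0.122·3.36)/(2.01+0.122·0.951)] = 16.48·ln(2.420/2.126) = 2.133 mol/L.
Y_N = C_N/C_{M0} = 2.133/3.36 = 0.635.

0.635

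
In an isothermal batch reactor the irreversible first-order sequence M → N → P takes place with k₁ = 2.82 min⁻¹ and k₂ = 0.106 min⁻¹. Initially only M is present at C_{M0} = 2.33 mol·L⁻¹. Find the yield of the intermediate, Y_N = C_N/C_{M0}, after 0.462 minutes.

0.707

Solving the coupled first-order balances gives C_N(t) = [k₁/(k₂−k₁)]·C_{M0}·(e^(−k₁t) − e^(−k₂t)).
e^(−k₁t) = e^(−2.82×0.462) = e^(−1.303) = 0.2718; e^(−k₂t) = e^(−0.04897) = 0.9522.
C_N = 2.82×2.33/(0.106−2.82) × (0.2718−0.9522) = (-2.421)×(-0.6804) = 1.647 mol·L⁻¹.
Y_N = C_N/C_{M0} = 1.647/2.33 = 0.707.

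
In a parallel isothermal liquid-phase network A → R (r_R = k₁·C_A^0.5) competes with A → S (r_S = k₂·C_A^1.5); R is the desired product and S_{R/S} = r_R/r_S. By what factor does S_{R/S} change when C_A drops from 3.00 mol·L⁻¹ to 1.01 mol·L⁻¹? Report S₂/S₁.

S_{R/S} = (k₁/k₂)·C_A⁻¹, so S₂/S₁ = (C_{A,2}/C_{A,1})⁻¹.
= 3.00/1.01 = 2.97.
Selectivity toward R rises as C_A falls — low-concentration operation is favoured.

2.97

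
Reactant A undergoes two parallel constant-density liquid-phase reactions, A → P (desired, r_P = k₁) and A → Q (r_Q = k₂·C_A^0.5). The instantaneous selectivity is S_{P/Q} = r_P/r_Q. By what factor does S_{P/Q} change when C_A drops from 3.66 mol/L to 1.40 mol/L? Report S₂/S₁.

S_{P/Q} = (k₁/k₂)·C_A^-0.5, so S₂/S₁ = (C_{A,2}/C_{A,1})^-0.5.
= (1.40/3.66)^(-0.5) = (0.3825)^(-0.5) = 1.62.
Selectivity toward P rises as C_A falls — low-concentration operation is favoured.

1.62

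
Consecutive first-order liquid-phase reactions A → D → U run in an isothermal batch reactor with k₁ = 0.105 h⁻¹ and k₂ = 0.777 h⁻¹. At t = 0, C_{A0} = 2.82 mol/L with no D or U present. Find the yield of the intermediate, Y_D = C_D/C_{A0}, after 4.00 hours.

0.0957

The intermediate concentration in a first-order A→B→C sequence is C_D = k₁C_{A0}(e^(−k₁t) − e^(−k₂t))/(k₂−k₁).
e^(−k₁t) = e^(−0.105×4.00) = e^(−0.4200) = 0.6570; e^(−k₂t) = e^(−3.108) = 0.04469.
C_D = 0.105×2.82/(0.777−0.105) × (0.6570−0.04469) = 0.4406×0.6124 = 0.2698 mol/L.
Y_D = C_D/C_{A0} = 0.2698/2.82 = 0.0957.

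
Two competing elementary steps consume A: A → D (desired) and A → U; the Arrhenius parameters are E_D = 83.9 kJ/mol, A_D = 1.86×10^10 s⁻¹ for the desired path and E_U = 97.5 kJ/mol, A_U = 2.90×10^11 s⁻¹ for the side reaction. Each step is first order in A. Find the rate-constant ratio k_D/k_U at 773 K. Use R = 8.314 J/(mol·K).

0.532

k_D/k_U = (A_D/A_U)·exp[−(E_D−E_U)/(RT)] = (A_D/A_U)·exp[(E_U−E_D)/(RT)].
(E_U−E_D)/(RT) = (97.5−83.9)×10³/(8.314×773) = 13600/6427 = 2.116.
k_D/k_U = (1.86×10^10/2.90×10^11)·exp(2.116) = 0.06414 × 8.299 = 0.532.
Since E_D < E_U, lowering the temperature improves selectivity toward D.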